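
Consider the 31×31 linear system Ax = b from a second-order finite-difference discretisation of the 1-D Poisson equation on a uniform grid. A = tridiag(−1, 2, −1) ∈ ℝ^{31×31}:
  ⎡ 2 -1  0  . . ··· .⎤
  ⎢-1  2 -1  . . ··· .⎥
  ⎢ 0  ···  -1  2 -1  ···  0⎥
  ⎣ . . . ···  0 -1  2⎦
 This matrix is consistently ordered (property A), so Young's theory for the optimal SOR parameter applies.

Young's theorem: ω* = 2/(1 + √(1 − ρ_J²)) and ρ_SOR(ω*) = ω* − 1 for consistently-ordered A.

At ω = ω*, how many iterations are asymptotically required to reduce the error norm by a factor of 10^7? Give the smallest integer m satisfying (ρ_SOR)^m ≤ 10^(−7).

m = 82

spectrum of D⁻¹(L+U) = {cos(kπ/32) : 1≤k≤31}; ρ_J = cos(π/32) = 0.9951847.
root = sin(π/32) = 0.0980171  (since 1−cos² = sin²).
So ω* = 2/1.0980171 = 1.8214653 (Young).
At ω = 1.8214653 every |λ(B_ω)| = ω−1, so ρ_SOR = 0.8214653.
ρ_SOR^m ≤ 10^(−7) ⇔ m ≥ 7·ln10/(−ln 0.8214653) = 16.1181/0.196666 = 81.957; m = ⌈81.957⌉ = 82.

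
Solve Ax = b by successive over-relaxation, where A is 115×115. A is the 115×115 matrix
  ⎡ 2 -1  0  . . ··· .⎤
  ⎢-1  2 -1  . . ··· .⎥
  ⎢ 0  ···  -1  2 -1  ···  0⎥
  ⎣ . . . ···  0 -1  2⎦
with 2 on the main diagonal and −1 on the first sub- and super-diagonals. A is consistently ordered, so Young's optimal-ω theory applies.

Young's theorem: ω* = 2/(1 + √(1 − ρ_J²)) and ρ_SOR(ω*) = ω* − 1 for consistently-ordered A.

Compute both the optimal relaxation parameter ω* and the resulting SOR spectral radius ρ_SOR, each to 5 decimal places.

B_J for the 115×115 system has eigenvalues cos(kπ/116); ρ_J = cos(π/116) = 0.99963.
√(1 − cos²(π/116)) = sin(π/116) ≈ 0.027079.
Young: ω* = 2/(1+√(1−ρ_J²)) = 2/(1+0.027079) = 2/1.027079 = 1.94727.
ρ(B_{ω*}) = ω*−1 = 0.94727

ω* = 1.94727, ρ_SOR = 0.94727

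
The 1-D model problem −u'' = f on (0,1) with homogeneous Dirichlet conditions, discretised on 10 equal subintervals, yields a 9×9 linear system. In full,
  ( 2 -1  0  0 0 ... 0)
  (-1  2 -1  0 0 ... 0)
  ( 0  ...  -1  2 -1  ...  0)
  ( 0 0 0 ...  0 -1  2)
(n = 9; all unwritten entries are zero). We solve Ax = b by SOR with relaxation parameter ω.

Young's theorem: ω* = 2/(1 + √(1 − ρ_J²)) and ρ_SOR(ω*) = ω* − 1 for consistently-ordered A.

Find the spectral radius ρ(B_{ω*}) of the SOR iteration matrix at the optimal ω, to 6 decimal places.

ρ_SOR = 0.527864

With n=9, ρ(Jacobi) = cos(π/10) = 0.951057.
root = sin(π/10) = 0.3090170  (since 1−cos² = sin²).
So ω* = 2/1.3090170 = 1.527864 (Young).
[ρ_SOR] ω* − 1 = 0.527864.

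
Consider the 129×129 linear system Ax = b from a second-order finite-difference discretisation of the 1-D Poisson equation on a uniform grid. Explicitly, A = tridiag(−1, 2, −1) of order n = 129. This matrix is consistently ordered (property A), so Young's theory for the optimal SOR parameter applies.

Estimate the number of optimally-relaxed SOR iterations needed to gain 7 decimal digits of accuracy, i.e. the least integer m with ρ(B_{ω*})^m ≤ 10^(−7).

m = 334

[ρ_J] n=129: ρ(B_J) = cos(π/(n+1)) = cos(π/130) = 0.9997080.
root = sin(π/130) = 0.0241637  (since 1−cos² = sin²).
ω* = 2/(1+0.0241637) = 1.9528128
and ρ(B_{ω*}) = 1.9528128 − 1 = 0.9528128.
For 7 digits: m = 7·ln10 / (−ln 0.9528128) = 16.1181/0.0483368 = 333.454; round up → m = 334.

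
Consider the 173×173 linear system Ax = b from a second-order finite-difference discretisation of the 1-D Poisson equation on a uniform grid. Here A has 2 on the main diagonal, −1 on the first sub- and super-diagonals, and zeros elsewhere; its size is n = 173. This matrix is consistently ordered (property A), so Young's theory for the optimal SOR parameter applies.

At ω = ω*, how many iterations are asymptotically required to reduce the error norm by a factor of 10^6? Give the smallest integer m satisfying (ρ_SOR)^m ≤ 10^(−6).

ρ_J = max_k |cos(kπ/174)| = cos(π/174) = 0.9998370
1 − cos²(π/174) = sin²(π/174) ⇒ √(1−ρ_J²) = sin(π/174) = 0.0180541.
ω* = 2/(1+0.0180541) = 1.9645321
At ω = 1.9645321 every |λ(B_ω)| = ω−1, so ρ_SOR = 0.9645321.
(0.9645321)^m ≤ 10^{−6}  ⇒  m·ln(0.9645321) ≤ −6·ln10  ⇒  m ≥ 382.572  ⇒  m = 383

m = 383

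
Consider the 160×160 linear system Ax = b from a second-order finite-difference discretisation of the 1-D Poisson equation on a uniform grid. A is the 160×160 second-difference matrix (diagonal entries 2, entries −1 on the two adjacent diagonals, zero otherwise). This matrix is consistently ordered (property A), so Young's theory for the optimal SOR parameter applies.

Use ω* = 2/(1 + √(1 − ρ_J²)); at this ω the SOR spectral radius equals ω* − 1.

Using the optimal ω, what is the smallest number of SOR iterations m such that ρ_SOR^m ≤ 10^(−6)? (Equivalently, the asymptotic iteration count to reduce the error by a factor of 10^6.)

m = 354

½·tridiag(1,0,1) at n=160: λ_k = cos(kπ/161); max |λ| at k=1 ⇒ ρ_J = cos(π/161) ≈ 0.9998096.
√(1−ρ_J²) = |sin(π/161)| = 0.0195118
Young: ω* = 2/(1+√(1−ρ_J²)) = 2/(1+0.0195118) = 2/1.0195118 = 1.9617232.
Hence ρ(B_{ω*}) = 1.9617232 − 1 = 0.9617232.
6·ln10 = 13.8155; −ln(0.9617232) = 0.0390286; m = ⌈13.8155/0.0390286⌉ = ⌈353.984⌉ = 354.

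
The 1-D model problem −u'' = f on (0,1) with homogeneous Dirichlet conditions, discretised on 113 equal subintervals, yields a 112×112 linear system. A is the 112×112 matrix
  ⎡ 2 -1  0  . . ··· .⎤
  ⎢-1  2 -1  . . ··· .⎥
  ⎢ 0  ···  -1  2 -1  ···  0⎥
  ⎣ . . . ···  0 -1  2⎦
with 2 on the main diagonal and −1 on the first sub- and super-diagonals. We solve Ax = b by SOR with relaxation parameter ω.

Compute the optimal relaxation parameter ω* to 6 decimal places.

spectrum of D⁻¹(L+U) = {cos(kπ/113) : 1≤k≤112}; ρ_J = cos(π/113) = 0.999614.
root = sin(π/113) = 0.0277981  (since 1−cos² = sin²).
Then 2/(1+√(1−ρ_J²)) = 2/(1+0.0277981); ω* = 2/1.0277981 = 1.945907.
and ρ(B_{ω*}) = 1.945907 − 1 = 0.945907.

ω* = 1.945907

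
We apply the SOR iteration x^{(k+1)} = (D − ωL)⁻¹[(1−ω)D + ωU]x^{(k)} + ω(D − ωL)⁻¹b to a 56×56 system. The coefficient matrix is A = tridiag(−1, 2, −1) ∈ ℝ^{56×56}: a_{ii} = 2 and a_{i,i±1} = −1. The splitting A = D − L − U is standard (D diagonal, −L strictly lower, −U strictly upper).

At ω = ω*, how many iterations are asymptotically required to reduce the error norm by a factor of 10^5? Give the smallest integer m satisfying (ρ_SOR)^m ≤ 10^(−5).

With n=56, ρ(Jacobi) = cos(π/57) = 0.9984815.
1 − cos²(π/57) = sin²(π/57) ⇒ √(1−ρ_J²) = sin(π/57) = 0.0550878.
[ω*] 2 ÷ (1 + 0.0550878) = 2 ÷ 1.0550878 = 1.8955768.
[ρ_SOR] ω* − 1 = 0.8955768.
ρ_SOR^m ≤ 10^(−5) ⇔ m ≥ 5·ln10/(−ln 0.8955768) = 11.5129/0.110287 = 104.390; m = ⌈104.390⌉ = 105.

m = 105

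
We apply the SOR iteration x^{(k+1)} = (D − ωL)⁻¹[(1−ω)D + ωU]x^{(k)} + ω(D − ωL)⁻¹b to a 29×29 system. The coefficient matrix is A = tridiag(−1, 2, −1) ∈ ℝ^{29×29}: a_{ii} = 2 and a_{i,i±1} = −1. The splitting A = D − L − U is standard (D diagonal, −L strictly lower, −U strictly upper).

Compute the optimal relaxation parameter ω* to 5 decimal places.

B_J for the 29×29 system has eigenvalues cos(kπ/30); ρ_J = cos(π/30) = 0.99452.
√(1−ρ_J²) = |sin(π/30)| = 0.104528
Young: ω* = 2/(1+√(1−ρ_J²)) = 2/(1+0.104528) = 2/1.104528 = 1.81073.
[ρ_SOR] ω* − 1 = 0.81073.

ω* = 1.81073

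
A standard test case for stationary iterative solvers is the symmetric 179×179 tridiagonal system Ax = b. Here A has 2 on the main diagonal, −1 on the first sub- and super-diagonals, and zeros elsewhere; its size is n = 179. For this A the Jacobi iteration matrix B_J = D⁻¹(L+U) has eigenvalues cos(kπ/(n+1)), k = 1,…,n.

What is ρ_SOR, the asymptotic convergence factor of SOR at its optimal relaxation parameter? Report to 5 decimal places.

½·tridiag(1,0,1) at n=179: λ_k = cos(kπ/180); max |λ| at k=1 ⇒ ρ_J = cos(π/180) ≈ 0.99985.
root = sin(π/180) = 0.017452  (since 1−cos² = sin²).
ω* = 2/(1 + 0.017452) = 2/1.017452 = 1.96569.
ρ(B_{ω*}) = ω*−1 = 0.96569

ρ_SOR = 0.96569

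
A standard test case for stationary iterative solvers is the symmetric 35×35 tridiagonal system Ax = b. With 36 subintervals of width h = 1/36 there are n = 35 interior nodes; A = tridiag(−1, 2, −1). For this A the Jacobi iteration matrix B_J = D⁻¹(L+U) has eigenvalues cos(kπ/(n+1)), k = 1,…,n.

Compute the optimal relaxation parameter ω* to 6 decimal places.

ω* = 1.839663

With n=35, ρ(Jacobi) = cos(π/36) = 0.996195.
1 − cos²(π/36) = sin²(π/36) ⇒ √(1−ρ_J²) = sin(π/36) = 0.0871557.
ω* = 2/(1+0.0871557) = 1.839663
ρ_SOR = ω* − 1 = 1.839663 − 1 = 0.839663.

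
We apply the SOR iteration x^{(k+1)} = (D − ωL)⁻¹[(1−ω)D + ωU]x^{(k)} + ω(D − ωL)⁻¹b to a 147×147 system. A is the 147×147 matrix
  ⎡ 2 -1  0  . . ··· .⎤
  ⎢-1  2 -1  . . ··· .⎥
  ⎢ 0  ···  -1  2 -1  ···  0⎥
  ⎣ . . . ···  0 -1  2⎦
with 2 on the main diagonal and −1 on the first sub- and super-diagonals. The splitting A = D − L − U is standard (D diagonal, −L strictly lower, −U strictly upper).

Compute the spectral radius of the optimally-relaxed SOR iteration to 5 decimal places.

ρ_SOR = 0.95843

n=147: λ(B_J) = 1 − λ(A)/2 = cos(kπ/148); k=1 gives ρ_J = 0.99977.
√(1−ρ_J²) simplifies to sin(π/148) = 0.021225.
Young: ω* = 2/(1+√(1−ρ_J²)) = 2/(1+0.021225) = 2/1.021225 = 1.95843.
[ρ_SOR] ω* − 1 = 0.95843.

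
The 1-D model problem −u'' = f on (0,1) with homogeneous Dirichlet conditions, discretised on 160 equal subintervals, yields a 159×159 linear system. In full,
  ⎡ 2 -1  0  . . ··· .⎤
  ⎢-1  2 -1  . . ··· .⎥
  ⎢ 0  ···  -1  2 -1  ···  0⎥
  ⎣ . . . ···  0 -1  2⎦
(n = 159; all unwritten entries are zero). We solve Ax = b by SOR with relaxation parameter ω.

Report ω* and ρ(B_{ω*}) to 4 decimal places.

With n=159, ρ(Jacobi) = cos(π/160) = 0.9998.
√(1 − cos²(π/160)) = sin(π/160) ≈ 0.01963.
So ω* = 2/1.01963 = 1.9615 (Young).
[ρ_SOR] ω* − 1 = 0.9615.

ω* = 1.9615, ρ_SOR = 0.9615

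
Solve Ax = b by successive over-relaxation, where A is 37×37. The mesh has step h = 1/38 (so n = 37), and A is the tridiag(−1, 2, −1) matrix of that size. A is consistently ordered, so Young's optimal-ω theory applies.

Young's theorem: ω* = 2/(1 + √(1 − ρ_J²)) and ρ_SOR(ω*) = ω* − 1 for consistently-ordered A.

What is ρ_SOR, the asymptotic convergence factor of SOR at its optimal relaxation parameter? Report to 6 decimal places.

ρ_SOR = 0.847440

spectrum of D⁻¹(L+U) = {cos(kπ/38) : 1≤k≤37}; ρ_J = cos(π/38) = 0.996584.
√(1 − cos²(π/38)) = sin(π/38) ≈ 0.0825793.
Young: ω* = 2/(1+√(1−ρ_J²)) = 2/(1+0.0825793) = 2/1.0825793 = 1.847440.
ρ(B_{ω*}) = ω*−1 = 0.847440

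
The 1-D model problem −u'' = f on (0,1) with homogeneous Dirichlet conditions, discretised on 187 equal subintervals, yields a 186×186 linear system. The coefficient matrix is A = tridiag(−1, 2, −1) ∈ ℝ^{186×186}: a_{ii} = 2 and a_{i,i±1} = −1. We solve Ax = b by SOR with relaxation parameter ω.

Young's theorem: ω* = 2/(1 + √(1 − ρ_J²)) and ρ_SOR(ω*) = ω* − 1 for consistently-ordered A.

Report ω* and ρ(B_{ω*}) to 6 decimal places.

ω* = 1.966957, ρ_SOR = 0.966957

n=186: λ(B_J) = 1 − λ(A)/2 = cos(kπ/187); k=1 gives ρ_J = 0.999859.
√(1 − cos²(π/187)) = sin(π/187) ≈ 0.0167992.
Then 2/(1+√(1−ρ_J²)) = 2/(1+0.0167992); ω* = 2/1.0167992 = 1.966957.
Hence ρ(B_{ω*}) = 1.966957 − 1 = 0.966957.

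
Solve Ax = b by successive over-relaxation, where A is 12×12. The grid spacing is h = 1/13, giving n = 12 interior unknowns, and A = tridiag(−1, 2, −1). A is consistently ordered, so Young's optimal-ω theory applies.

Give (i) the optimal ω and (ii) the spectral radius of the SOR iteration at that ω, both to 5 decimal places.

With n=12, ρ(Jacobi) = cos(π/13) = 0.97094.
√(1 − cos²(π/13)) = sin(π/13) ≈ 0.239316.
Young: ω* = 2/(1+√(1−ρ_J²)) = 2/(1+0.239316) = 2/1.239316 = 1.61379.
ρ_SOR = ω* − 1 = 1.61379 − 1 = 0.61379.

ω* = 1.61379, ρ_SOR = 0.61379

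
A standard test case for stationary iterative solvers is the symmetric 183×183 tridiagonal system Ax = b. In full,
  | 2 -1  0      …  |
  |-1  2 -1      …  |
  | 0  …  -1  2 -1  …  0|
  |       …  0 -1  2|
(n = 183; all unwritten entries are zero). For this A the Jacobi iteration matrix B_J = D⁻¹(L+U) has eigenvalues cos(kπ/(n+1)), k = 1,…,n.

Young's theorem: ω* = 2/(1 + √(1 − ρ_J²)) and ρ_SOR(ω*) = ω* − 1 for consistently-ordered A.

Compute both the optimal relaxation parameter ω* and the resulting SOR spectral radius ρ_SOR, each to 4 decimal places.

n=183: λ(B_J) = 1 − λ(A)/2 = cos(kπ/184); k=1 gives ρ_J = 0.9999.
1 − cos²(π/184) = sin²(π/184) ⇒ √(1−ρ_J²) = sin(π/184) = 0.01707.
So ω* = 2/1.01707 = 1.9664 (Young).
and ρ(B_{ω*}) = 1.9664 − 1 = 0.9664.

ω* = 1.9664, ρ_SOR = 0.9664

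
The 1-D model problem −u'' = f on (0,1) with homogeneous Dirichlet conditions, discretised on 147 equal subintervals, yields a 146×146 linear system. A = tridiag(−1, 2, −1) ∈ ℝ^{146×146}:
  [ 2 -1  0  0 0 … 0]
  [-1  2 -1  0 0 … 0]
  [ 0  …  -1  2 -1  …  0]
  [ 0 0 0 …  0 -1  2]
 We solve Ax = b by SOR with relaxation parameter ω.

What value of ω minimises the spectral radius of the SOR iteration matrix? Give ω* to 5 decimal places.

n=146: λ(B_J) = 1 − λ(A)/2 = cos(kπ/147); k=1 gives ρ_J = 0.99977.
√(1−ρ_J²) = |sin(π/147)| = 0.021370
[ω*] 2 ÷ (1 + 0.021370) = 2 ÷ 1.021370 = 1.95815.
ρ_SOR = ω* − 1 ≈ 0.95815.

ω* = 1.95815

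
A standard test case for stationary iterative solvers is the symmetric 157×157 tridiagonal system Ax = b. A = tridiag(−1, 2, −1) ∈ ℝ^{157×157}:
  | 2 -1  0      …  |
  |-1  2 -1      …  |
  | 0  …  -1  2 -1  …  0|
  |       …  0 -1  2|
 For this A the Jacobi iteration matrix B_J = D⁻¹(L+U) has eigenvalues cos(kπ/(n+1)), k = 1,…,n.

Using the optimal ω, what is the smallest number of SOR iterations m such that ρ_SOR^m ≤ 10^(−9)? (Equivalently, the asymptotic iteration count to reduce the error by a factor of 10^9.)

n=157: λ(B_J) = 1 − λ(A)/2 = cos(kπ/158); k=1 gives ρ_J = 0.9998023.
√(1−ρ_J²) simplifies to sin(π/158) = 0.0198822.
ω* = 2/(1 + 0.0198822) = 2/1.0198822 = 1.9610108.
Hence ρ(B_{ω*}) = 1.9610108 − 1 = 0.9610108.
(0.9610108)^m ≤ 10^{−9}  ⇒  m·ln(0.9610108) ≤ −9·ln10  ⇒  m ≥ 521.084  ⇒  m = 522

m = 522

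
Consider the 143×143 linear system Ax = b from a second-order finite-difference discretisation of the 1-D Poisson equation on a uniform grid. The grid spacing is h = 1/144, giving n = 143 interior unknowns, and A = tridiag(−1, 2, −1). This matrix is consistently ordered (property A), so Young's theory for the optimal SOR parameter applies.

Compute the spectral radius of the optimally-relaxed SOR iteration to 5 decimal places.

ρ_SOR = 0.95730

[ρ_J] n=143: ρ(B_J) = cos(π/(n+1)) = cos(π/144) = 0.99976.
√(1 − cos²(π/144)) = sin(π/144) ≈ 0.021815.
Then 2/(1+√(1−ρ_J²)) = 2/(1+0.021815); ω* = 2/1.021815 = 1.95730.
Hence ρ(B_{ω*}) = 1.95730 − 1 = 0.95730.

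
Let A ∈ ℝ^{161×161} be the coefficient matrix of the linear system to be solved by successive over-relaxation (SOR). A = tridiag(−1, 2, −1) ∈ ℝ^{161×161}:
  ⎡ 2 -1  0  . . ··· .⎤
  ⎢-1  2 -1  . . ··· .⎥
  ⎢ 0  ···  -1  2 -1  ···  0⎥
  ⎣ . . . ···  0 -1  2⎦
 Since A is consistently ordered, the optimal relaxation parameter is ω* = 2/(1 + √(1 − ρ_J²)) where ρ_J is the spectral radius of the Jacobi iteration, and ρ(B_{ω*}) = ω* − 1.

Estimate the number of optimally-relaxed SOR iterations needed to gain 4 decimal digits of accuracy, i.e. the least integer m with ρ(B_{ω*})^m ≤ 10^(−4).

n=161: λ(B_J) = 1 − λ(A)/2 = cos(kπ/162); k=1 gives ρ_J = 0.9998120.
1 − cos²(π/162) = sin²(π/162) ⇒ √(1−ρ_J²) = sin(π/162) = 0.0193913.
Young: ω* = 2/(1+√(1−ρ_J²)) = 2/(1+0.0193913) = 2/1.0193913 = 1.9619551.
and ρ(B_{ω*}) = 1.9619551 − 1 = 0.9619551.
Need (0.9619551)^m ≤ 10^(−4): m ≥ 4·ln10/|ln 0.9619551| = 9.21034/0.0387875 = 237.456 ⇒ m = 238.

m = 238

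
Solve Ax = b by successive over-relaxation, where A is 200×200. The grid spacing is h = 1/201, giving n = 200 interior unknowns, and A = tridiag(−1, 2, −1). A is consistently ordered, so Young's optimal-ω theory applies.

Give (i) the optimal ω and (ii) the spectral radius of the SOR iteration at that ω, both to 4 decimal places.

n=200: λ(B_J) = 1 − λ(A)/2 = cos(kπ/201); k=1 gives ρ_J = 0.9999.
√(1−ρ_J²) = |sin(π/201)| = 0.01563
Then 2/(1+√(1−ρ_J²)) = 2/(1+0.01563); ω* = 2/1.01563 = 1.9692.
ρ_SOR = ω* − 1 ≈ 0.9692.

ω* = 1.9692, ρ_SOR = 0.9692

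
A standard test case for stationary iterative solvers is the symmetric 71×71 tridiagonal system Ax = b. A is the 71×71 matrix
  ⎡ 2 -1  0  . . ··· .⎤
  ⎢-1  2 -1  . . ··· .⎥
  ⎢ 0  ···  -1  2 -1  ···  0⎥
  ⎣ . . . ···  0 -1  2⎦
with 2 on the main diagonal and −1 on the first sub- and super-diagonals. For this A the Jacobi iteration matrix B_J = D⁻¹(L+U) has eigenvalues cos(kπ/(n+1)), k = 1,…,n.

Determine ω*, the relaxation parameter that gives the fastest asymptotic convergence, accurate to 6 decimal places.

ω* = 1.916407

B_J for the 71×71 system has eigenvalues cos(kπ/72); ρ_J = cos(π/72) = 0.999048.
√(1−ρ_J²) = |sin(π/72)| = 0.0436194
ω* = 2 / (1 + 0.0436194) = 2 / 1.0436194 ≈ 1.916407.
ρ_SOR = ω* − 1 = 1.916407 − 1 = 0.916407.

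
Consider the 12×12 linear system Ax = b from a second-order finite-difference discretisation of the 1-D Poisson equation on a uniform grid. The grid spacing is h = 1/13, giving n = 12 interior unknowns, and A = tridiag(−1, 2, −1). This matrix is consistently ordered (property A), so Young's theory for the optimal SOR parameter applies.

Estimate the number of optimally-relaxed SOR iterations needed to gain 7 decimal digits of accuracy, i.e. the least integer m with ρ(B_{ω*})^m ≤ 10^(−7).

m = 34

spectrum of D⁻¹(L+U) = {cos(kπ/13) : 1≤k≤12}; ρ_J = cos(π/13) = 0.9709418.
√(1−ρ_J²) = |sin(π/13)| = 0.2393157
ω* = 2/(1+0.2393157) = 1.6137938
[ρ_SOR] ω* − 1 = 0.6137938.
7·ln10 = 16.1181; −ln(0.6137938) = 0.488096; m = ⌈16.1181/0.488096⌉ = ⌈33.022⌉ = 34.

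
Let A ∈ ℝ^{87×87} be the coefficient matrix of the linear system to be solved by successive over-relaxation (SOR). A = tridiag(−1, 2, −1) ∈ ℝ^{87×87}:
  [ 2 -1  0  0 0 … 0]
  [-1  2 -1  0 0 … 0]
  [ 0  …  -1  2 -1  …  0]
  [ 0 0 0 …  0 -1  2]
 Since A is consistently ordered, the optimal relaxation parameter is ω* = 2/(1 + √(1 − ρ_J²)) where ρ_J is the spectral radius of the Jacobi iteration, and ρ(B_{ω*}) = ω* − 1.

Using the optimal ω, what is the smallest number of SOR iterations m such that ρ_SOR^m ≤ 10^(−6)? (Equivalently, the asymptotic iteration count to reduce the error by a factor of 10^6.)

m = 194

spectrum of D⁻¹(L+U) = {cos(kπ/88) : 1≤k≤87}; ρ_J = cos(π/88) = 0.9993628.
1 − cos²(π/88) = sin²(π/88) ⇒ √(1−ρ_J²) = sin(π/88) = 0.0356923.
ω* = 2/(1 + 0.0356923) = 2/1.0356923 = 1.9310755.
[ρ_SOR] ω* − 1 = 0.9310755.
ρ_SOR^m ≤ 10^(−6) ⇔ m ≥ 6·ln10/(−ln 0.9310755) = 13.8155/0.0714149 = 193.454; m = ⌈193.454⌉ = 194.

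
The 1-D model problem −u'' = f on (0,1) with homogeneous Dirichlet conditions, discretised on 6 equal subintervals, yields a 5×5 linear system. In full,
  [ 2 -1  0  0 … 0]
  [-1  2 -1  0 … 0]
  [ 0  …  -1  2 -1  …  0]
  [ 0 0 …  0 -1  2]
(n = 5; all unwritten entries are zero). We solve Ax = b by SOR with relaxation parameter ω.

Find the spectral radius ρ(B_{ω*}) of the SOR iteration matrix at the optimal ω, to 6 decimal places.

spectrum of D⁻¹(L+U) = {cos(kπ/6) : 1≤k≤5}; ρ_J = cos(π/6) = 0.866025.
√(1 − cos²(π/6)) = sin(π/6) ≈ 0.5000000.
ω* = 2/(1 + 0.5000000) = 2/1.5000000 = 1.333333.
and ρ(B_{ω*}) = 1.333333 − 1 = 0.333333.

ρ_SOR = 0.333333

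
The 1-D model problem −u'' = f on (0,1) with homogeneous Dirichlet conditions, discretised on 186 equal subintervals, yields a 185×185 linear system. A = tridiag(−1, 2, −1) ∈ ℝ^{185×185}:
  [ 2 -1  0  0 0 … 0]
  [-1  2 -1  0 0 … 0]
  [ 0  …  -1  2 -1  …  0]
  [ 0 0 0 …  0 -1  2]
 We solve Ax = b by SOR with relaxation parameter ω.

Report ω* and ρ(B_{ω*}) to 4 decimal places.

With n=185, ρ(Jacobi) = cos(π/186) = 0.9999.
√(1−ρ_J²) = |sin(π/186)| = 0.01689
So ω* = 2/1.01689 = 1.9668 (Young).
Hence ρ(B_{ω*}) = 1.9668 − 1 = 0.9668.

ω* = 1.9668, ρ_SOR = 0.9668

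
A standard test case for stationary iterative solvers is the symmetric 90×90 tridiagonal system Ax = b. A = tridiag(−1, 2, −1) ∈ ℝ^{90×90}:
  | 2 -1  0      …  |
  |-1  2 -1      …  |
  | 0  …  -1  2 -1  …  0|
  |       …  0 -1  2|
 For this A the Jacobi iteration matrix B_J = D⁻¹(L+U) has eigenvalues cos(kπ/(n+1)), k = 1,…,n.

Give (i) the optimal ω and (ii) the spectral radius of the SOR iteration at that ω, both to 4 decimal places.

ω* = 1.9333, ρ_SOR = 0.9333

B_J for the 90×90 system has eigenvalues cos(kπ/91); ρ_J = cos(π/91) = 0.9994.
√(1−ρ_J²) = |sin(π/91)| = 0.03452
So ω* = 2/1.03452 = 1.9333 (Young).
[ρ_SOR] ω* − 1 = 0.9333.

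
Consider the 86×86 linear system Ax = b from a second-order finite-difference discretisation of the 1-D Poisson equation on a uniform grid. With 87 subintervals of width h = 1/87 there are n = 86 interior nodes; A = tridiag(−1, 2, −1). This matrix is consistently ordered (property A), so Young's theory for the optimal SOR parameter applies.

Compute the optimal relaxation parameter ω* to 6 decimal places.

½·tridiag(1,0,1) at n=86: λ_k = cos(kπ/87); max |λ| at k=1 ⇒ ρ_J = cos(π/87) ≈ 0.999348.
1 − cos²(π/87) = sin²(π/87) ⇒ √(1−ρ_J²) = sin(π/87) = 0.0361024.
Young: ω* = 2/(1+√(1−ρ_J²)) = 2/(1+0.0361024) = 2/1.0361024 = 1.930311.
ρ_SOR = ω* − 1 = 1.930311 − 1 = 0.930311.

ω* = 1.930311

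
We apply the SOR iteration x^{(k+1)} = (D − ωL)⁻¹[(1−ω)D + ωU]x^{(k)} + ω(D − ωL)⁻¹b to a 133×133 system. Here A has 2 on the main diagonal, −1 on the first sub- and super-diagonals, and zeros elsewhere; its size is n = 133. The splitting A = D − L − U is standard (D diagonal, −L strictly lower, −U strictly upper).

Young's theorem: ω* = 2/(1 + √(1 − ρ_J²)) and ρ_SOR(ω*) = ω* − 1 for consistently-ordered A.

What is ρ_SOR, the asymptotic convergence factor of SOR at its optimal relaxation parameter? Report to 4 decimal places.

ρ_SOR = 0.9542

With n=133, ρ(Jacobi) = cos(π/134) = 0.9997.
1 − cos²(π/134) = sin²(π/134) ⇒ √(1−ρ_J²) = sin(π/134) = 0.02344.
Then 2/(1+√(1−ρ_J²)) = 2/(1+0.02344); ω* = 2/1.02344 = 1.9542.
ρ(B_{ω*}) = ω*−1 = 0.9542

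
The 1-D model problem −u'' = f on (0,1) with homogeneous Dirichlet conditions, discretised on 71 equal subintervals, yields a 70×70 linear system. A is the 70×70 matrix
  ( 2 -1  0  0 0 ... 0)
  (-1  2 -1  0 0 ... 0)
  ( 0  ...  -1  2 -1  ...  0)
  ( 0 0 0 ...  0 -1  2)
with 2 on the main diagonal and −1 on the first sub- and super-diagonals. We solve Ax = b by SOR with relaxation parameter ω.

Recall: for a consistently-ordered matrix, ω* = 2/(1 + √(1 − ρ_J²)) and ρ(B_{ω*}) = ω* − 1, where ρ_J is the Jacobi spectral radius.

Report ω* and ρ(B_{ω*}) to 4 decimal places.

ω* = 1.9153, ρ_SOR = 0.9153

spectrum of D⁻¹(L+U) = {cos(kπ/71) : 1≤k≤70}; ρ_J = cos(π/71) = 0.9990.
√(1−ρ_J²) simplifies to sin(π/71) = 0.04423.
So ω* = 2/1.04423 = 1.9153 (Young).
ρ_SOR = ω* − 1 = 1.9153 − 1 = 0.9153.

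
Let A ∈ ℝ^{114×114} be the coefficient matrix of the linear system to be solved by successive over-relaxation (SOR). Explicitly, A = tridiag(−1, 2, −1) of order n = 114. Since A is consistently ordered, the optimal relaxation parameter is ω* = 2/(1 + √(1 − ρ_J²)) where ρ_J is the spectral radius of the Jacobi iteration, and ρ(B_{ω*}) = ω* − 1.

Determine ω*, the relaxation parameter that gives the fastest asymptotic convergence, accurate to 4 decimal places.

n=114: λ(B_J) = 1 − λ(A)/2 = cos(kπ/115); k=1 gives ρ_J = 0.9996.
1 − cos²(π/115) = sin²(π/115) ⇒ √(1−ρ_J²) = sin(π/115) = 0.02731.
Young: ω* = 2/(1+√(1−ρ_J²)) = 2/(1+0.02731) = 2/1.02731 = 1.9468.
At ω = 1.9468 every |λ(B_ω)| = ω−1, so ρ_SOR = 0.9468.

ω* = 1.9468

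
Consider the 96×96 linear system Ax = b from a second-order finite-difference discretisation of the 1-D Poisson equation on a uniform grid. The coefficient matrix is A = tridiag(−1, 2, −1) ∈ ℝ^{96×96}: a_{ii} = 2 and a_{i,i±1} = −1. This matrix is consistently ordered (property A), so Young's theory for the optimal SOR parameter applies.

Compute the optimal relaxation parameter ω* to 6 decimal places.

ω* = 1.937268

½·tridiag(1,0,1) at n=96: λ_k = cos(kπ/97); max |λ| at k=1 ⇒ ρ_J = cos(π/97) ≈ 0.999476.
root = sin(π/97) = 0.0323819  (since 1−cos² = sin²).
Young: ω* = 2/(1+√(1−ρ_J²)) = 2/(1+0.0323819) = 2/1.0323819 = 1.937268.
ρ_SOR = ω* − 1 = 1.937268 − 1 = 0.937268.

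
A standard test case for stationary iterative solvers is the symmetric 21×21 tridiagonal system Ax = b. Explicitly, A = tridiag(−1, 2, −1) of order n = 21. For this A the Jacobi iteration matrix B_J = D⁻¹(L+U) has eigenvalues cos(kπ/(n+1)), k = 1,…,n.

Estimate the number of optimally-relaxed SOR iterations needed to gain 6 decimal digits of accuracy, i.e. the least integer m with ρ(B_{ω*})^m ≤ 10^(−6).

B_J for the 21×21 system has eigenvalues cos(kπ/22); ρ_J = cos(π/22) = 0.9898214.
√(1 − cos²(π/22)) = sin(π/22) ≈ 0.1423148.
So ω* = 2/1.1423148 = 1.7508309 (Young).
ρ_SOR = ω* − 1 = 1.7508309 − 1 = 0.7508309.
For 6 digits: m = 6·ln10 / (−ln 0.7508309) = 13.8155/0.286575 = 48.209; round up → m = 49.

m = 49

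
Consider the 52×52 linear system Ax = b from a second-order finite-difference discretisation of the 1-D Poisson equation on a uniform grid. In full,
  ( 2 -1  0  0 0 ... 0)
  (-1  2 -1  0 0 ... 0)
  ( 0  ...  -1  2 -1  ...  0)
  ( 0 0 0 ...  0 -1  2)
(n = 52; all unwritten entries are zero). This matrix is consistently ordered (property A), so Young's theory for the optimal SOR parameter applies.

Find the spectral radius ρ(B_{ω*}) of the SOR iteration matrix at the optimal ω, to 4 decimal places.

ρ_SOR = 0.8881

[ρ_J] n=52: ρ(B_J) = cos(π/(n+1)) = cos(π/53) = 0.9982.
√(1−ρ_J²) = |sin(π/53)| = 0.05924
Young: ω* = 2/(1+√(1−ρ_J²)) = 2/(1+0.05924) = 2/1.05924 = 1.8881.
ρ_SOR = ω* − 1 = 1.8881 − 1 = 0.8881.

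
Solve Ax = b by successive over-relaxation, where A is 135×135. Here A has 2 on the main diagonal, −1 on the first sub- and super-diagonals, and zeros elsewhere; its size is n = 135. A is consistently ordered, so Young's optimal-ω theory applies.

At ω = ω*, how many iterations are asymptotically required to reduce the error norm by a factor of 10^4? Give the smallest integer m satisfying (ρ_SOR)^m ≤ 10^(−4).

m = 200

½·tridiag(1,0,1) at n=135: λ_k = cos(kπ/136); max |λ| at k=1 ⇒ ρ_J = cos(π/136) ≈ 0.9997332.
root = sin(π/136) = 0.0230979  (since 1−cos² = sin²).
ω* = 2/(1+0.0230979) = 1.9548471
and ρ(B_{ω*}) = 1.9548471 − 1 = 0.9548471.
m ≥ 4·ln10 / (−ln 0.9548471) = 199.340; smallest integer m = 200.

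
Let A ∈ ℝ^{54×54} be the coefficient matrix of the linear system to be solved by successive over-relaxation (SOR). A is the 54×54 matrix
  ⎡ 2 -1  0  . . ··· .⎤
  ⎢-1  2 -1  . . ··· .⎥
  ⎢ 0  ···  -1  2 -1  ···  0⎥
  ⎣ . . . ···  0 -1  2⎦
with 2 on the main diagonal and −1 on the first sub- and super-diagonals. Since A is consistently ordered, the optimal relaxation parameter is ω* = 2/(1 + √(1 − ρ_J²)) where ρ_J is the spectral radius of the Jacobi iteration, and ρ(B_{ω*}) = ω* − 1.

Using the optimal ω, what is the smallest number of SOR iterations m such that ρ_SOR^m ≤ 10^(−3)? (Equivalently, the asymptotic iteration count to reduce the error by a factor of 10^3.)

½·tridiag(1,0,1) at n=54: λ_k = cos(kπ/55); max |λ| at k=1 ⇒ ρ_J = cos(π/55) ≈ 0.9983691.
root = sin(π/55) = 0.0570888  (since 1−cos² = sin²).
Then 2/(1+√(1−ρ_J²)) = 2/(1+0.0570888); ω* = 2/1.0570888 = 1.8919886.
At ω = 1.8919886 every |λ(B_ω)| = ω−1, so ρ_SOR = 0.8919886.
3·ln10 = 6.90776; −ln(0.8919886) = 0.114302; m = ⌈6.90776/0.114302⌉ = ⌈60.434⌉ = 61.

m = 61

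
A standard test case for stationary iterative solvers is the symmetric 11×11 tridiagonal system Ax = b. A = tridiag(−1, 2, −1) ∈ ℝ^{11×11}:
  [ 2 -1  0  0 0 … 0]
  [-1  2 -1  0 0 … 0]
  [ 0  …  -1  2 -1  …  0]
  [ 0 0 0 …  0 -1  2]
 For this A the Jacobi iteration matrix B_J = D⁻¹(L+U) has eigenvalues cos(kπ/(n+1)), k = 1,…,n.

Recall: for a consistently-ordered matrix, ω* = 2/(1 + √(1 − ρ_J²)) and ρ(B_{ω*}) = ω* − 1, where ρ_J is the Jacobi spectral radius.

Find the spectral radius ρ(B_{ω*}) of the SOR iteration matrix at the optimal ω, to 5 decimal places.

ρ_SOR = 0.58879

B_J for the 11×11 system has eigenvalues cos(kπ/12); ρ_J = cos(π/12) = 0.96593.
root = sin(π/12) = 0.258819  (since 1−cos² = sin²).
Then 2/(1+√(1−ρ_J²)) = 2/(1+0.258819); ω* = 2/1.258819 = 1.58879.
ρ(B_{ω*}) = ω*−1 = 0.58879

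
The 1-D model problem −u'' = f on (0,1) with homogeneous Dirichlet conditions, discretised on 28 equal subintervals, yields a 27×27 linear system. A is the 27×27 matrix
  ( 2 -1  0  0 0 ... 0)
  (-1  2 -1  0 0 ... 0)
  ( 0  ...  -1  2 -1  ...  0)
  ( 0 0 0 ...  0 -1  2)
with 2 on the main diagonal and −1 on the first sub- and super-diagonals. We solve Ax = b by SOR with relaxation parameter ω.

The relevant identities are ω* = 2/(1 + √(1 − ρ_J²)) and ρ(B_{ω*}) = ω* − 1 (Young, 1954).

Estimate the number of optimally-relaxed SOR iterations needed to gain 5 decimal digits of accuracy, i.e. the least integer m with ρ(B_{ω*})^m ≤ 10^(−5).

With n=27, ρ(Jacobi) = cos(π/28) = 0.9937122.
root = sin(π/28) = 0.1119645  (since 1−cos² = sin²).
So ω* = 2/1.1119645 = 1.7986186 (Young).
ρ_SOR = ω* − 1 ≈ 0.7986186.
For 5 digits: m = 5·ln10 / (−ln 0.7986186) = 11.5129/0.224872 = 51.198; round up → m = 52.

m = 52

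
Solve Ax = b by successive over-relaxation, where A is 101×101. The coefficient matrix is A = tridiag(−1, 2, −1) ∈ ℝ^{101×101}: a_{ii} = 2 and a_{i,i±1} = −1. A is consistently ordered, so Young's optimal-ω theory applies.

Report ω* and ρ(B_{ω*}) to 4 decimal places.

½·tridiag(1,0,1) at n=101: λ_k = cos(kπ/102); max |λ| at k=1 ⇒ ρ_J = cos(π/102) ≈ 0.9995.
√(1 − cos²(π/102)) = sin(π/102) ≈ 0.03080.
ω* = 2/(1+0.03080) = 1.9402
ρ_SOR = ω* − 1 ≈ 0.9402.

ω* = 1.9402, ρ_SOR = 0.9402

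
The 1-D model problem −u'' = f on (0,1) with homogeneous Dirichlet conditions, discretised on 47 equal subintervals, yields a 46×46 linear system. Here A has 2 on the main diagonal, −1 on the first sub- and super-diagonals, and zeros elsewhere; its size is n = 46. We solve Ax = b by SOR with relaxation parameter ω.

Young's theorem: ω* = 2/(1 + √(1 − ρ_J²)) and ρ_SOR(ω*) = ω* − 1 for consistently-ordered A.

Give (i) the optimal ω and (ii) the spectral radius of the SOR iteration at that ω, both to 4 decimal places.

B_J for the 46×46 system has eigenvalues cos(kπ/47); ρ_J = cos(π/47) = 0.9978.
root = sin(π/47) = 0.06679  (since 1−cos² = sin²).
Then 2/(1+√(1−ρ_J²)) = 2/(1+0.06679); ω* = 2/1.06679 = 1.8748.
[ρ_SOR] ω* − 1 = 0.8748.

ω* = 1.8748, ρ_SOR = 0.8748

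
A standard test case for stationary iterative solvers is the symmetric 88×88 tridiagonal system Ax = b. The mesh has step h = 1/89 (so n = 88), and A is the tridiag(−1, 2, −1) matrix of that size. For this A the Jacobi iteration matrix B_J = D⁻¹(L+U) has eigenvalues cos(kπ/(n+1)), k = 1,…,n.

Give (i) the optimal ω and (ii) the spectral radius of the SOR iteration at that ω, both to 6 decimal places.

ω* = 1.931823, ρ_SOR = 0.931823

[ρ_J] n=88: ρ(B_J) = cos(π/(n+1)) = cos(π/89) = 0.999377.
√(1 − cos²(π/89)) = sin(π/89) ≈ 0.0352915.
So ω* = 2/1.0352915 = 1.931823 (Young).
Hence ρ(B_{ω*}) = 1.931823 − 1 = 0.931823.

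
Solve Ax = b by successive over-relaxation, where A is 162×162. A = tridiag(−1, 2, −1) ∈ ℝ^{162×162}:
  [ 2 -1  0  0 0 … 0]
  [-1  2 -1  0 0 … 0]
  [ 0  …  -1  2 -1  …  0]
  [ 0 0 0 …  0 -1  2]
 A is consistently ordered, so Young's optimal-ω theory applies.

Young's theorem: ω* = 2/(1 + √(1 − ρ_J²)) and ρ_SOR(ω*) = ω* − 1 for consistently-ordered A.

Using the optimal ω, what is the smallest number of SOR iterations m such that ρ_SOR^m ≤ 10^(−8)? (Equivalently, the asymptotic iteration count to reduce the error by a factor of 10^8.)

½·tridiag(1,0,1) at n=162: λ_k = cos(kπ/163); max |λ| at k=1 ⇒ ρ_J = cos(π/163) ≈ 0.9998143.
√(1−ρ_J²) = |sin(π/163)| = 0.0192724
ω* = 2/(1+0.0192724) = 1.9621840
ρ_SOR = ω* − 1 ≈ 0.9621840.
ρ_SOR^m ≤ 10^(−8) ⇔ m ≥ 8·ln10/(−ln 0.9621840) = 18.4207/0.0385496 = 477.844; m = ⌈477.844⌉ = 478.

m = 478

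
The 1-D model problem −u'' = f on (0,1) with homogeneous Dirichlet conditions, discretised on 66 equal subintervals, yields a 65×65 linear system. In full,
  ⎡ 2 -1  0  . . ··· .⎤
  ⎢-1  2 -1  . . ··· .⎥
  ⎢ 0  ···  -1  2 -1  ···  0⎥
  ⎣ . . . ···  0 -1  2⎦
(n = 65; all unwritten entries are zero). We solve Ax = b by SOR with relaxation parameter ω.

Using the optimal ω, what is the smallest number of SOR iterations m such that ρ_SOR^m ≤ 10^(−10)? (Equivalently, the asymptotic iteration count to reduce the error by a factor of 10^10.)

spectrum of D⁻¹(L+U) = {cos(kπ/66) : 1≤k≤65}; ρ_J = cos(π/66) = 0.9988673.
root = sin(π/66) = 0.0475819  (since 1−cos² = sin²).
So ω* = 2/1.0475819 = 1.9091586 (Young).
At ω = 1.9091586 every |λ(B_ω)| = ω−1, so ρ_SOR = 0.9091586.
Need (0.9091586)^m ≤ 10^(−10): m ≥ 10·ln10/|ln 0.9091586| = 23.0259/0.0952357 = 241.778 ⇒ m = 242.

m = 242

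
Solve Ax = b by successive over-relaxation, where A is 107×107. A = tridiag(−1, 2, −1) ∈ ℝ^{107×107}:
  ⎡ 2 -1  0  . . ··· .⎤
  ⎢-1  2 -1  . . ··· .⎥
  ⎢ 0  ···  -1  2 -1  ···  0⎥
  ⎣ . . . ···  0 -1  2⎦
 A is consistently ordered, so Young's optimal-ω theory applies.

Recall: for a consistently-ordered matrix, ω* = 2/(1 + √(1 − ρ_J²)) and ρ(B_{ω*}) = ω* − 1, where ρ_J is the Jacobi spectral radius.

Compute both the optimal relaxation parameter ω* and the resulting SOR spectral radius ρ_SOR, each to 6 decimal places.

½·tridiag(1,0,1) at n=107: λ_k = cos(kπ/108); max |λ| at k=1 ⇒ ρ_J = cos(π/108) ≈ 0.999577.
√(1−ρ_J²) = |sin(π/108)| = 0.0290847
ω* = 2/(1 + 0.0290847) = 2/1.0290847 = 1.943475.
ρ_SOR = ω* − 1 ≈ 0.943475.

ω* = 1.943475, ρ_SOR = 0.943475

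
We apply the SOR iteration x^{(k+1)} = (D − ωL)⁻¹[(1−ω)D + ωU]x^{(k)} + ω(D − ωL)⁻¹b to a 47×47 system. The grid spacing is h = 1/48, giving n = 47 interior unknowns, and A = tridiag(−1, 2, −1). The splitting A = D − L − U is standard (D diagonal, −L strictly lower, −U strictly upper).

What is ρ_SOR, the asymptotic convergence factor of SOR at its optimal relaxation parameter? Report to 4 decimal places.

ρ_J = max_k |cos(kπ/48)| = cos(π/48) = 0.9979
root = sin(π/48) = 0.06540  (since 1−cos² = sin²).
Young: ω* = 2/(1+√(1−ρ_J²)) = 2/(1+0.06540) = 2/1.06540 = 1.8772.
Hence ρ(B_{ω*}) = 1.8772 − 1 = 0.8772.

ρ_SOR = 0.8772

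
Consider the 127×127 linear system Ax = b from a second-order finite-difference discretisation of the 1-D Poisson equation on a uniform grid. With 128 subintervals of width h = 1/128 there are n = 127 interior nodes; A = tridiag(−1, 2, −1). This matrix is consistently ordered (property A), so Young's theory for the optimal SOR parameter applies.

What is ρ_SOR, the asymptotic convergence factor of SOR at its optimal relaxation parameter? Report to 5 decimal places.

ρ_SOR = 0.95209

ρ_J = max_k |cos(kπ/128)| = cos(π/128) = 0.99970
1 − cos²(π/128) = sin²(π/128) ⇒ √(1−ρ_J²) = sin(π/128) = 0.024541.
[ω*] 2 ÷ (1 + 0.024541) = 2 ÷ 1.024541 = 1.95209.
ρ_SOR = ω* − 1 ≈ 0.95209.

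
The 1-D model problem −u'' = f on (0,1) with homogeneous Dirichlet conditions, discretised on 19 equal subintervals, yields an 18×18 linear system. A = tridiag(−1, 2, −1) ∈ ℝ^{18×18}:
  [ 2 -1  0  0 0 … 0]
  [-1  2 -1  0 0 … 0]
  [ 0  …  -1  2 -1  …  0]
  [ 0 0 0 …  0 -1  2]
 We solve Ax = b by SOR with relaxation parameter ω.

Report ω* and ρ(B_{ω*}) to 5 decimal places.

½·tridiag(1,0,1) at n=18: λ_k = cos(kπ/19); max |λ| at k=1 ⇒ ρ_J = cos(π/19) ≈ 0.98636.
1 − cos²(π/19) = sin²(π/19) ⇒ √(1−ρ_J²) = sin(π/19) = 0.164595.
ω* = 2 / (1 + 0.164595) = 2 / 1.164595 ≈ 1.71734.
Hence ρ(B_{ω*}) = 1.71734 − 1 = 0.71734.

ω* = 1.71734, ρ_SOR = 0.71734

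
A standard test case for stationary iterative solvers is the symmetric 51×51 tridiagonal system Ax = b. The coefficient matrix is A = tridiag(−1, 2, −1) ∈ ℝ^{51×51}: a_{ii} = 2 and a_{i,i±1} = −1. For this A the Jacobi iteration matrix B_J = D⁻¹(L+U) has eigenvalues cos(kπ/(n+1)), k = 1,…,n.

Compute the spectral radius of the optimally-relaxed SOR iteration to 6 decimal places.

½·tridiag(1,0,1) at n=51: λ_k = cos(kπ/52); max |λ| at k=1 ⇒ ρ_J = cos(π/52) ≈ 0.998176.
√(1−ρ_J²) simplifies to sin(π/52) = 0.0603785.
Then 2/(1+√(1−ρ_J²)) = 2/(1+0.0603785); ω* = 2/1.0603785 = 1.886119.
ρ(B_{ω*}) = ω*−1 = 0.886119

ρ_SOR = 0.886119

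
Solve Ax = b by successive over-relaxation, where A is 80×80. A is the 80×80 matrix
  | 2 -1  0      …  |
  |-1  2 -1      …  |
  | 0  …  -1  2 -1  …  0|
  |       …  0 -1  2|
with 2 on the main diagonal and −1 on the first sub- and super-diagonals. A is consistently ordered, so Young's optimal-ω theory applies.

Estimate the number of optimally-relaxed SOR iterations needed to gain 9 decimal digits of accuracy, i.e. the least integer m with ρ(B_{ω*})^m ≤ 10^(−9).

B_J for the 80×80 system has eigenvalues cos(kπ/81); ρ_J = cos(π/81) = 0.9992480.
√(1−ρ_J²) = |sin(π/81)| = 0.0387754
ω* = 2/(1+0.0387754) = 1.9253440
and ρ(B_{ω*}) = 1.9253440 − 1 = 0.9253440.
m ≥ 9·ln10 / (−ln 0.9253440) = 267.088; smallest integer m = 268.

m = 268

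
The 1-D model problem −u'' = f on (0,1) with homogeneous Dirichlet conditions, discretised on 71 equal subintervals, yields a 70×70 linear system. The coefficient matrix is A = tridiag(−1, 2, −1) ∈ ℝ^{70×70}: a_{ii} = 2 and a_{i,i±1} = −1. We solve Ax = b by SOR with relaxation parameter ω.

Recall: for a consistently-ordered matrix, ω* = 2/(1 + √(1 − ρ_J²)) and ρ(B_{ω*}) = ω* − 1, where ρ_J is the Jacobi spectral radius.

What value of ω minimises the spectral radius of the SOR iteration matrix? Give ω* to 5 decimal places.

With n=70, ρ(Jacobi) = cos(π/71) = 0.99902.
√(1 − cos²(π/71)) = sin(π/71) ≈ 0.044233.
ω* = 2/(1 + 0.044233) = 2/1.044233 = 1.91528.
At ω = 1.91528 every |λ(B_ω)| = ω−1, so ρ_SOR = 0.91528.

ω* = 1.91528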